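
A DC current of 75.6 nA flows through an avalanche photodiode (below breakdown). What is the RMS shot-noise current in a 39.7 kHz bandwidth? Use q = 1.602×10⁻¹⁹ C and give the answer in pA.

I_n = √(2qI·B)
2qI·B = 2 × 1.602×10⁻¹⁹ × 7.56×10⁻⁸ × 3.97×10⁴ = 9.62×10⁻²² A²
I_n = √(9.62×10⁻²²) = 3.10×10⁻¹¹ A = 31.0 pA

31.0 pA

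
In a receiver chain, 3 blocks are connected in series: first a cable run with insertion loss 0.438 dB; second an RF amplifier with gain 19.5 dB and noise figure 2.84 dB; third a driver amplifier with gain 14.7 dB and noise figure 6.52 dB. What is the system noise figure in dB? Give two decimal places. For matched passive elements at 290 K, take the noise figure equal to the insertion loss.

Convert to linear (a loss of L dB is a gain of −L dB): F_i = 10^(NF_i/10), G_i = 10^(G_i,dB/10)
  Stage 1: F_1 = 10^(0.438/10) = 1.106, G_1 = 10^(−0.438/10) = 0.9041
  Stage 2: F_2 = 10^(2.84/10) = 1.923, G_2 = 10^(19.5/10) = 89.13
  Stage 3: F_3 = 10^(6.52/10) = 4.487, G_3 = 10^(14.7/10) = 29.51
Friis cascade:
  F = 1.106 + (1.923 − 1)/0.9041 + (4.487 − 1)/80.57 = 2.170
NF = 10 log₁₀(2.170) = 3.37 dB

3.37 dB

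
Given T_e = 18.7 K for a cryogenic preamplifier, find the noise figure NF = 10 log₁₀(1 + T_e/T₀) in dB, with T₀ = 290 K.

0.271 dB

F = 1 + T_e/T₀ = 1 + 18.7/290 = 1.06448
NF = 10 log₁₀(1.06448) = 0.271 dB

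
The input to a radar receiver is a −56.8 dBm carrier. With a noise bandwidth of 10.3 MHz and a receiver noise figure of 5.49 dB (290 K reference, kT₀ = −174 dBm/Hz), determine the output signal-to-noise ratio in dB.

Noise floor: N = −174 + 10 log₁₀(B) + NF
10 log₁₀(1.03×10⁷) = 70.13 dB
N = −174 + 70.13 + 5.49 = −98.38 dBm
SNR = P_sig − N = −56.8 − (−98.38) = 41.58 dB → 41.6 dB

41.6 dB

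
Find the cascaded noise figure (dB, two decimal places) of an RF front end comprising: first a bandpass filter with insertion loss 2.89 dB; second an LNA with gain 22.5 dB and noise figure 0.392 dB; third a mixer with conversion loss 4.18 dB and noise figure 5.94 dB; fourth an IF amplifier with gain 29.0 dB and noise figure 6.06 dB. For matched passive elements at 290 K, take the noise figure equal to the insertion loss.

3.52 dB

Convert to linear (a loss of L dB is a gain of −L dB): F_i = 10^(NF_i/10), G_i = 10^(G_i,dB/10)
  Stage 1: F_1 = 10^(2.89/10) = 1.945, G_1 = 10^(−2.89/10) = 0.5140
  Stage 2: F_2 = 10^(0.392/10) = 1.094, G_2 = 10^(22.5/10) = 177.8
  Stage 3: F_3 = 10^(5.94/10) = 3.926, G_3 = 10^(−4.18/10) = 0.3819
  Stage 4: F_4 = 10^(6.06/10) = 4.036, G_4 = 10^(29.0/10) = 794.3
Friis cascade:
  F = 1.945 + (1.094 − 1)/0.5140 + (3.926 − 1)/91.41 + (4.036 − 1)/34.91 = 2.248
NF = 10 log₁₀(2.248) = 3.52 dB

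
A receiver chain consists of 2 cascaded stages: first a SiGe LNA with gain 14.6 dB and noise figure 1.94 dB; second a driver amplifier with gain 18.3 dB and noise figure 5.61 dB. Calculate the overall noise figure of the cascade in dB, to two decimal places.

Convert to linear (a loss of L dB is a gain of −L dB): F_i = 10^(NF_i/10), G_i = 10^(G_i,dB/10)
  Stage 1: F_1 = 10^(1.94/10) = 1.563, G_1 = 10^(14.6/10) = 28.84
  Stage 2: F_2 = 10^(5.61/10) = 3.639, G_2 = 10^(18.3/10) = 67.61
Friis cascade:
  F = 1.563 + (3.639 − 1)/28.84 = 1.655
NF = 10 log₁₀(1.655) = 2.19 dB

2.19 dB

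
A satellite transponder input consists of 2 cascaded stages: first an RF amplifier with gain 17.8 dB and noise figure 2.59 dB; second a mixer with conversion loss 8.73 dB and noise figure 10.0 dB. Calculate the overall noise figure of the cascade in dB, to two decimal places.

Convert to linear (a loss of L dB is a gain of −L dB): F_i = 10^(NF_i/10), G_i = 10^(G_i,dB/10)
  Stage 1: F_1 = 10^(2.59/10) = 1.816, G_1 = 10^(17.8/10) = 60.26
  Stage 2: F_2 = 10^(10.0/10) = 10.00, G_2 = 10^(−8.73/10) = 0.1340
Friis cascade:
  F = 1.816 + (10.00 − 1)/60.26 = 1.965
NF = 10 log₁₀(1.965) = 2.93 dB

2.93 dB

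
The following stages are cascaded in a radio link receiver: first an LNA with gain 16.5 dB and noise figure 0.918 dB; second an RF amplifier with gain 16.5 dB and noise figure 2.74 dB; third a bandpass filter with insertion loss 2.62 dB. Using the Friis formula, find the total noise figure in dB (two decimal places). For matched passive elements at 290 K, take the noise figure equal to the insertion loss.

0.99 dB

Convert to linear (a loss of L dB is a gain of −L dB): F_i = 10^(NF_i/10), G_i = 10^(G_i,dB/10)
  Stage 1: F_1 = 10^(0.918/10) = 1.235, G_1 = 10^(16.5/10) = 44.67
  Stage 2: F_2 = 10^(2.74/10) = 1.879, G_2 = 10^(16.5/10) = 44.67
  Stage 3: F_3 = 10^(2.62/10) = 1.828, G_3 = 10^(−2.62/10) = 0.5470
Friis cascade:
  F = 1.235 + (1.879 − 1)/44.67 + (1.828 − 1)/1995 = 1.255
NF = 10 log₁₀(1.255) = 0.99 dB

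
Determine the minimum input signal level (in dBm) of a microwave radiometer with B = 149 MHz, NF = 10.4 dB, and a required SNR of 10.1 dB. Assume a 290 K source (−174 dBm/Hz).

Sensitivity = −174 + 10 log₁₀(B) + NF + SNR_min
= −174 + 81.73 + 10.4 + 10.1
= −71.77 dBm → −71.8 dBm

−71.8 dBm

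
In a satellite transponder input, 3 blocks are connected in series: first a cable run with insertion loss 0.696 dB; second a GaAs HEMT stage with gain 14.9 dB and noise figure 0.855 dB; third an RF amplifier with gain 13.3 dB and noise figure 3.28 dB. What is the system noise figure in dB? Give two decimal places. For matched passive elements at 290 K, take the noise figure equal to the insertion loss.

1.68 dB

Convert to linear (a loss of L dB is a gain of −L dB): F_i = 10^(NF_i/10), G_i = 10^(G_i,dB/10)
  Stage 1: F_1 = 10^(0.696/10) = 1.174, G_1 = 10^(−0.696/10) = 0.8519
  Stage 2: F_2 = 10^(0.855/10) = 1.218, G_2 = 10^(14.9/10) = 30.90
  Stage 3: F_3 = 10^(3.28/10) = 2.128, G_3 = 10^(13.3/10) = 21.38
Friis cascade:
  F = 1.174 + (1.218 − 1)/0.8519 + (2.128 − 1)/26.33 = 1.472
NF = 10 log₁₀(1.472) = 1.68 dB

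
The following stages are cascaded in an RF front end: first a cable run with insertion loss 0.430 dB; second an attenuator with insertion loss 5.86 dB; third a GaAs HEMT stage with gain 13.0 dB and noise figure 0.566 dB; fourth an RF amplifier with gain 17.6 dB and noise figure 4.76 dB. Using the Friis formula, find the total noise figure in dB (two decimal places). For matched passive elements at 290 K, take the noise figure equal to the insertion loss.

7.22 dB

Convert to linear (a loss of L dB is a gain of −L dB): F_i = 10^(NF_i/10), G_i = 10^(G_i,dB/10)
  Stage 1: F_1 = 10^(0.430/10) = 1.104, G_1 = 10^(−0.430/10) = 0.9057
  Stage 2: F_2 = 10^(5.86/10) = 3.855, G_2 = 10^(−5.86/10) = 0.2594
  Stage 3: F_3 = 10^(0.566/10) = 1.139, G_3 = 10^(13.0/10) = 19.95
  Stage 4: F_4 = 10^(4.76/10) = 2.992, G_4 = 10^(17.6/10) = 57.54
Friis cascade:
  F = 1.104 + (3.855 − 1)/0.9057 + (1.139 − 1)/0.2350 + (2.992 − 1)/4.688 = 5.273
NF = 10 log₁₀(5.273) = 7.22 dB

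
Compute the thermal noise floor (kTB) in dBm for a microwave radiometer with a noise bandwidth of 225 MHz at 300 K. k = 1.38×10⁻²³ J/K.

P_n = kTB = 1.38×10⁻²³ × 300 × 2.25×10⁸ = 9.31×10⁻¹³ W
In dBm: 10 log₁₀(9.31×10⁻¹³ / 10⁻³) = −90.3 dBm

−90.3 dBm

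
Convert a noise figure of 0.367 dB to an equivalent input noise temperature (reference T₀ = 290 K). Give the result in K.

F = 10^(0.367/10) = 1.08818
T_e = (F − 1)·T₀ = (1.08818 − 1) × 290 = 25.6 K

25.6 K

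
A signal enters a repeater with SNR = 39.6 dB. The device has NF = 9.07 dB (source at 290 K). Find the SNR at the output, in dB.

30.53 dB

By definition F = SNR_in/SNR_out, so in dB: SNR_out = SNR_in − NF
SNR_out = 39.6 − 9.07 = 30.53 dB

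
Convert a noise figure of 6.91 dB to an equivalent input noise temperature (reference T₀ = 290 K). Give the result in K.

F = 10^(6.91/10) = 4.90908
T_e = (F − 1)·T₀ = (4.90908 − 1) × 290 = 1134 K

1134 K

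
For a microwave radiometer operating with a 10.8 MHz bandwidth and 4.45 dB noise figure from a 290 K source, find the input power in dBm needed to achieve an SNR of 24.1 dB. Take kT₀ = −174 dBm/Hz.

−75.1 dBm

Sensitivity = −174 + 10 log₁₀(B) + NF + SNR_min
= −174 + 70.33 + 4.45 + 24.1
= −75.12 dBm → −75.1 dBm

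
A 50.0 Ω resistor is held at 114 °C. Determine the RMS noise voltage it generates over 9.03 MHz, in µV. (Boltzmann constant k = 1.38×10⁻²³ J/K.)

T = 114 °C + 273.15 = 387.15 K
V_n = √(4kTRB)
4kTRB = 4 × 1.38×10⁻²³ × 387.15 × 5.00×10¹ × 9.03×10⁶ = 9.65×10⁻¹² V²
V_n = √(9.65×10⁻¹²) = 3.11×10⁻⁶ V = 3.11 µV

3.11 µV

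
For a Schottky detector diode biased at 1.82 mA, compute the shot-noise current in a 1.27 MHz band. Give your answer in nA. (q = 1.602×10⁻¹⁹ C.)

27.2 nA

I_n = √(2qI·B)
2qI·B = 2 × 1.602×10⁻¹⁹ × 1.82×10⁻³ × 1.27×10⁶ = 7.41×10⁻¹⁶ A²
I_n = √(7.41×10⁻¹⁶) = 2.72×10⁻⁸ A = 27.2 nA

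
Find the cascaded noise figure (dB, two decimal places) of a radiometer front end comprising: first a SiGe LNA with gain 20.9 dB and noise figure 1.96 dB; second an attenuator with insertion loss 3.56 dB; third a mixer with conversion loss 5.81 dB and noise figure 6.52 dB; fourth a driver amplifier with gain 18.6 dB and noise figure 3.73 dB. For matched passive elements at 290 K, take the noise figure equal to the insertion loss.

2.41 dB

Convert to linear (a loss of L dB is a gain of −L dB): F_i = 10^(NF_i/10), G_i = 10^(G_i,dB/10)
  Stage 1: F_1 = 10^(1.96/10) = 1.570, G_1 = 10^(20.9/10) = 123.0
  Stage 2: F_2 = 10^(3.56/10) = 2.270, G_2 = 10^(−3.56/10) = 0.4406
  Stage 3: F_3 = 10^(6.52/10) = 4.487, G_3 = 10^(−5.81/10) = 0.2624
  Stage 4: F_4 = 10^(3.73/10) = 2.360, G_4 = 10^(18.6/10) = 72.44
Friis cascade:
  F = 1.570 + (2.270 − 1)/123.0 + (4.487 − 1)/54.20 + (2.360 − 1)/14.22 = 1.741
NF = 10 log₁₀(1.741) = 2.41 dB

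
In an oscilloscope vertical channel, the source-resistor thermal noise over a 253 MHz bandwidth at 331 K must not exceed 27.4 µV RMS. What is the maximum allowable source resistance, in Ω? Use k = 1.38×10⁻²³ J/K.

162 Ω

Johnson–Nyquist: V_n = √(4kTRB) ⇒ R = V_n² / (4kTB)
4kTB = 4 × 1.38×10⁻²³ × 331 × 2.53×10⁸ = 4.62×10⁻¹²
R = (2.74×10⁻⁵)² / 4.62×10⁻¹² = 1.62×10² Ω = 162 Ω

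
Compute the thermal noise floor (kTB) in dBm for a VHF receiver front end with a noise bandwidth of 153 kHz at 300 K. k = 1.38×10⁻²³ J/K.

P_n = kTB = 1.38×10⁻²³ × 300 × 1.53×10⁵ = 6.33×10⁻¹⁶ W
In dBm: 10 log₁₀(6.33×10⁻¹⁶ / 10⁻³) = −122.0 dBm

−122.0 dBm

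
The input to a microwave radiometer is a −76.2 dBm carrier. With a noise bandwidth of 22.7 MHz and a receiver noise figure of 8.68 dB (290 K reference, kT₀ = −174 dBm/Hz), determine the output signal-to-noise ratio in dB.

Noise floor: N = −174 + 10 log₁₀(B) + NF
10 log₁₀(2.27×10⁷) = 73.56 dB
N = −174 + 73.56 + 8.68 = −91.76 dBm
SNR = P_sig − N = −76.2 − (−91.76) = 15.56 dB → 15.6 dB

15.6 dB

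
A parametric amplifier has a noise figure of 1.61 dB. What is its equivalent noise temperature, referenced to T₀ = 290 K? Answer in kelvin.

F = 10^(1.61/10) = 1.44877
T_e = (F − 1)·T₀ = (1.44877 − 1) × 290 = 130 K

130 K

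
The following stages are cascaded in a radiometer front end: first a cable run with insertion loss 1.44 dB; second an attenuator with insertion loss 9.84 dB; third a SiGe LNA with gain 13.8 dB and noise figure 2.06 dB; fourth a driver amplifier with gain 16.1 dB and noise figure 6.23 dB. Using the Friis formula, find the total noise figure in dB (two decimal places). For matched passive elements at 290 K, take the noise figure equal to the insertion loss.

13.69 dB

Convert to linear (a loss of L dB is a gain of −L dB): F_i = 10^(NF_i/10), G_i = 10^(G_i,dB/10)
  Stage 1: F_1 = 10^(1.44/10) = 1.393, G_1 = 10^(−1.44/10) = 0.7178
  Stage 2: F_2 = 10^(9.84/10) = 9.638, G_2 = 10^(−9.84/10) = 0.1038
  Stage 3: F_3 = 10^(2.06/10) = 1.607, G_3 = 10^(13.8/10) = 23.99
  Stage 4: F_4 = 10^(6.23/10) = 4.198, G_4 = 10^(16.1/10) = 40.74
Friis cascade:
  F = 1.393 + (9.638 − 1)/0.7178 + (1.607 − 1)/0.07447 + (4.198 − 1)/1.786 = 23.37
NF = 10 log₁₀(23.37) = 13.69 dB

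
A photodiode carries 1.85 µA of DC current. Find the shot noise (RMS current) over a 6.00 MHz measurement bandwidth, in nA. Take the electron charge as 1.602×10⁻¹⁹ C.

I_n = √(2qI·B)
2qI·B = 2 × 1.602×10⁻¹⁹ × 1.85×10⁻⁶ × 6.00×10⁶ = 3.56×10⁻¹⁸ A²
I_n = √(3.56×10⁻¹⁸) = 1.89×10⁻⁹ A = 1.89 nA

1.89 nA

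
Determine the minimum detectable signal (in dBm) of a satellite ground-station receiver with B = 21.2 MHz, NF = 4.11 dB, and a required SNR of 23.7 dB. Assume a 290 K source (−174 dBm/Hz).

−72.9 dBm

Sensitivity = −174 + 10 log₁₀(B) + NF + SNR_min
= −174 + 73.26 + 4.11 + 23.7
= −72.93 dBm → −72.9 dBm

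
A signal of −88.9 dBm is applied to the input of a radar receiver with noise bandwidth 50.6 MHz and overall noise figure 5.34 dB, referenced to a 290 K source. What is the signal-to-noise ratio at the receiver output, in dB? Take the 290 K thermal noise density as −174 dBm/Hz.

Noise floor: N = −174 + 10 log₁₀(B) + NF
10 log₁₀(5.06×10⁷) = 77.04 dB
N = −174 + 77.04 + 5.34 = −91.62 dBm
SNR = P_sig − N = −88.9 − (−91.62) = 2.72 dB → 2.7 dB

2.7 dB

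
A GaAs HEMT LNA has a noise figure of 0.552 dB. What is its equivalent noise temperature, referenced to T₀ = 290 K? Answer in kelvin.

39.3 K

F = 10^(0.552/10) = 1.13553
T_e = (F − 1)·T₀ = (1.13553 − 1) × 290 = 39.3 K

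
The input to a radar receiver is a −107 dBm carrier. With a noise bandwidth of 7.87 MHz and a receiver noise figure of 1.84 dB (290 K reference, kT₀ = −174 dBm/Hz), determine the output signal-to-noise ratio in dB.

Noise floor: N = −174 + 10 log₁₀(B) + NF
10 log₁₀(7.87×10⁶) = 68.96 dB
N = −174 + 68.96 + 1.84 = −103.20 dBm
SNR = P_sig − N = −107 − (−103.20) = −3.80 dB → −3.8 dB

−3.8 dB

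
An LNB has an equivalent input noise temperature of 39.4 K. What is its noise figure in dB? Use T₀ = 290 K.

F = 1 + T_e/T₀ = 1 + 39.4/290 = 1.13586
NF = 10 log₁₀(1.13586) = 0.553 dB

0.553 dB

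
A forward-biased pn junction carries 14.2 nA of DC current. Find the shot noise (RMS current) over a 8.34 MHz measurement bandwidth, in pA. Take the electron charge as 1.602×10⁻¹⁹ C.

I_n = √(2qI·B)
2qI·B = 2 × 1.602×10⁻¹⁹ × 1.42×10⁻⁸ × 8.34×10⁶ = 3.79×10⁻²⁰ A²
I_n = √(3.79×10⁻²⁰) = 1.95×10⁻¹⁰ A = 195 pA

195 pA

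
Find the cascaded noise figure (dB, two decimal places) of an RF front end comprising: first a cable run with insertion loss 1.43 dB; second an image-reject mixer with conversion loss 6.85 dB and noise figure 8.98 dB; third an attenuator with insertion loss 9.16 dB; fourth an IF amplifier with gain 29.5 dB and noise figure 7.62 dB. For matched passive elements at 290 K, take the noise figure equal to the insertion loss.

Convert to linear (a loss of L dB is a gain of −L dB): F_i = 10^(NF_i/10), G_i = 10^(G_i,dB/10)
  Stage 1: F_1 = 10^(1.43/10) = 1.390, G_1 = 10^(−1.43/10) = 0.7194
  Stage 2: F_2 = 10^(8.98/10) = 7.907, G_2 = 10^(−6.85/10) = 0.2065
  Stage 3: F_3 = 10^(9.16/10) = 8.241, G_3 = 10^(−9.16/10) = 0.1213
  Stage 4: F_4 = 10^(7.62/10) = 5.781, G_4 = 10^(29.5/10) = 891.3
Friis cascade:
  F = 1.390 + (7.907 − 1)/0.7194 + (8.241 − 1)/0.1486 + (5.781 − 1)/0.01803 = 324.9
NF = 10 log₁₀(324.9) = 25.12 dB

25.12 dB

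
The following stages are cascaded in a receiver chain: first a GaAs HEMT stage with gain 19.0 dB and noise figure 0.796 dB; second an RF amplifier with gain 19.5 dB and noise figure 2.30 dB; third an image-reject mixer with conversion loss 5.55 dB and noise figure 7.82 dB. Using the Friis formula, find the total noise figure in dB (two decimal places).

Convert to linear (a loss of L dB is a gain of −L dB): F_i = 10^(NF_i/10), G_i = 10^(G_i,dB/10)
  Stage 1: F_1 = 10^(0.796/10) = 1.201, G_1 = 10^(19.0/10) = 79.43
  Stage 2: F_2 = 10^(2.30/10) = 1.698, G_2 = 10^(19.5/10) = 89.13
  Stage 3: F_3 = 10^(7.82/10) = 6.053, G_3 = 10^(−5.55/10) = 0.2786
Friis cascade:
  F = 1.201 + (1.698 − 1)/79.43 + (6.053 − 1)/7079 = 1.211
NF = 10 log₁₀(1.211) = 0.83 dB

0.83 dB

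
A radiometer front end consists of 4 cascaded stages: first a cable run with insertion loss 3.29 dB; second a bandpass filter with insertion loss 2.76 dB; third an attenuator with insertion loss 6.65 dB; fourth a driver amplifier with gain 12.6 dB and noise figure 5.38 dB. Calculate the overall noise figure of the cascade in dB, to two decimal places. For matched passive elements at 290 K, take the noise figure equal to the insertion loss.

Convert to linear (a loss of L dB is a gain of −L dB): F_i = 10^(NF_i/10), G_i = 10^(G_i,dB/10)
  Stage 1: F_1 = 10^(3.29/10) = 2.133, G_1 = 10^(−3.29/10) = 0.4688
  Stage 2: F_2 = 10^(2.76/10) = 1.888, G_2 = 10^(−2.76/10) = 0.5297
  Stage 3: F_3 = 10^(6.65/10) = 4.624, G_3 = 10^(−6.65/10) = 0.2163
  Stage 4: F_4 = 10^(5.38/10) = 3.451, G_4 = 10^(12.6/10) = 18.20
Friis cascade:
  F = 2.133 + (1.888 − 1)/0.4688 + (4.624 − 1)/0.2483 + (3.451 − 1)/0.05370 = 64.27
NF = 10 log₁₀(64.27) = 18.08 dB

18.08 dB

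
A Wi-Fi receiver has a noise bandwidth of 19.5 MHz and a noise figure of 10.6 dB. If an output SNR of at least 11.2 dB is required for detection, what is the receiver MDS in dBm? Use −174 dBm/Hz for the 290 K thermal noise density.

−79.3 dBm

Sensitivity = −174 + 10 log₁₀(B) + NF + SNR_min
= −174 + 72.9 + 10.6 + 11.2
= −79.3 dBm → −79.3 dBm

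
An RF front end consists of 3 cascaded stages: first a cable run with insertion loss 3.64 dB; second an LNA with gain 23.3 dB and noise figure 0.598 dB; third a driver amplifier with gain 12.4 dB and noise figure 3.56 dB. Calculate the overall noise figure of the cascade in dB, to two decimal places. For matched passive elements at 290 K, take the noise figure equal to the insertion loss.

4.26 dB

Convert to linear (a loss of L dB is a gain of −L dB): F_i = 10^(NF_i/10), G_i = 10^(G_i,dB/10)
  Stage 1: F_1 = 10^(3.64/10) = 2.312, G_1 = 10^(−3.64/10) = 0.4325
  Stage 2: F_2 = 10^(0.598/10) = 1.148, G_2 = 10^(23.3/10) = 213.8
  Stage 3: F_3 = 10^(3.56/10) = 2.270, G_3 = 10^(12.4/10) = 17.38
Friis cascade:
  F = 2.312 + (1.148 − 1)/0.4325 + (2.270 − 1)/92.47 = 2.667
NF = 10 log₁₀(2.667) = 4.26 dB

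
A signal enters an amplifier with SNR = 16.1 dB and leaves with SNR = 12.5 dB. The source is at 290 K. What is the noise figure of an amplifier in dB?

NF (dB) = SNR_in(dB) − SNR_out(dB) when the source is at T₀
NF = 16.1 − 12.5 = 3.6 dB

3.6 dB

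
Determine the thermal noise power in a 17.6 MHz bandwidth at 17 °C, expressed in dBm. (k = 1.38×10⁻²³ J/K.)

−101.5 dBm

T = 17 °C + 273.15 = 290.15 K
P_n = kTB = 1.38×10⁻²³ × 290.15 × 1.76×10⁷ = 7.05×10⁻¹⁴ W
In dBm: 10 log₁₀(7.05×10⁻¹⁴ / 10⁻³) = −101.5 dBm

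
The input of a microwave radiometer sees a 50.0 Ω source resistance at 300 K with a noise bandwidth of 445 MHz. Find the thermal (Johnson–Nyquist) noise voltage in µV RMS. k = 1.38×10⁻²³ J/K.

19.2 µV

V_n = √(4kTRB)
4kTRB = 4 × 1.38×10⁻²³ × 300 × 5.00×10¹ × 4.45×10⁸ = 3.68×10⁻¹⁰ V²
V_n = √(3.68×10⁻¹⁰) = 1.92×10⁻⁵ V = 19.2 µV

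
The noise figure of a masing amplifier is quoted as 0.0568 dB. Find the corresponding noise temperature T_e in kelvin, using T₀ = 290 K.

3.82 K

F = 10^(0.0568/10) = 1.01316
T_e = (F − 1)·T₀ = (1.01316 − 1) × 290 = 3.82 K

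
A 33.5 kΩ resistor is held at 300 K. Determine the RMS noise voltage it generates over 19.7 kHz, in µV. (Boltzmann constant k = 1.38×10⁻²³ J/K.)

V_n = √(4kTRB)
4kTRB = 4 × 1.38×10⁻²³ × 300 × 3.35×10⁴ × 1.97×10⁴ = 1.09×10⁻¹¹ V²
V_n = √(1.09×10⁻¹¹) = 3.31×10⁻⁶ V = 3.31 µV

3.31 µV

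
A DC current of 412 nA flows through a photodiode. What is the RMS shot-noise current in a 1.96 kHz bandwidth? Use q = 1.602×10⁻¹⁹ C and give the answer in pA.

16.1 pA

I_n = √(2qI·B)
2qI·B = 2 × 1.602×10⁻¹⁹ × 4.12×10⁻⁷ × 1.96×10³ = 2.59×10⁻²² A²
I_n = √(2.59×10⁻²²) = 1.61×10⁻¹¹ A = 16.1 pA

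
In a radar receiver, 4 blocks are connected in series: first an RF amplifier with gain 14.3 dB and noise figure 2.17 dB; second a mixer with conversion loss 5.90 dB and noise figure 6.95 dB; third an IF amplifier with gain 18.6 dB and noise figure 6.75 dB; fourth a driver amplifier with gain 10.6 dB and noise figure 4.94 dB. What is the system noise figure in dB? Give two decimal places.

Convert to linear (a loss of L dB is a gain of −L dB): F_i = 10^(NF_i/10), G_i = 10^(G_i,dB/10)
  Stage 1: F_1 = 10^(2.17/10) = 1.648, G_1 = 10^(14.3/10) = 26.92
  Stage 2: F_2 = 10^(6.95/10) = 4.955, G_2 = 10^(−5.90/10) = 0.2570
  Stage 3: F_3 = 10^(6.75/10) = 4.732, G_3 = 10^(18.6/10) = 72.44
  Stage 4: F_4 = 10^(4.94/10) = 3.119, G_4 = 10^(10.6/10) = 11.48
Friis cascade:
  F = 1.648 + (4.955 − 1)/26.92 + (4.732 − 1)/6.918 + (3.119 − 1)/501.2 = 2.339
NF = 10 log₁₀(2.339) = 3.69 dB

3.69 dB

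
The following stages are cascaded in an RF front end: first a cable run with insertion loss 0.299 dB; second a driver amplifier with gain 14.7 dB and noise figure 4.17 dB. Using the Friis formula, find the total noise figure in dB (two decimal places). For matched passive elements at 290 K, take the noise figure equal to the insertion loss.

Convert to linear (a loss of L dB is a gain of −L dB): F_i = 10^(NF_i/10), G_i = 10^(G_i,dB/10)
  Stage 1: F_1 = 10^(0.299/10) = 1.071, G_1 = 10^(−0.299/10) = 0.9335
  Stage 2: F_2 = 10^(4.17/10) = 2.612, G_2 = 10^(14.7/10) = 29.51
Friis cascade:
  F = 1.071 + (2.612 − 1)/0.9335 = 2.798
NF = 10 log₁₀(2.798) = 4.47 dB

4.47 dB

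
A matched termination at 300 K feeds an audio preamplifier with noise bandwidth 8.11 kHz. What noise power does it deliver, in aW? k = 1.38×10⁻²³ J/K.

33.6 aW

P_n = kTB = 1.38×10⁻²³ × 300 × 8.11×10³ = 3.36×10⁻¹⁷ W = 33.6 aW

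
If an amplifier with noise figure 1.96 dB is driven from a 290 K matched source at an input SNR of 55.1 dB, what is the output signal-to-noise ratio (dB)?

53.14 dB

By definition F = SNR_in/SNR_out, so in dB: SNR_out = SNR_in − NF
SNR_out = 55.1 − 1.96 = 53.14 dB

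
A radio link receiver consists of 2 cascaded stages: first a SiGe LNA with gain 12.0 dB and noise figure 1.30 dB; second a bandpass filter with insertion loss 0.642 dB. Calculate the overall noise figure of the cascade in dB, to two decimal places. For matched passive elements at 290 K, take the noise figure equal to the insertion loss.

Convert to linear (a loss of L dB is a gain of −L dB): F_i = 10^(NF_i/10), G_i = 10^(G_i,dB/10)
  Stage 1: F_1 = 10^(1.30/10) = 1.349, G_1 = 10^(12.0/10) = 15.85
  Stage 2: F_2 = 10^(0.642/10) = 1.159, G_2 = 10^(−0.642/10) = 0.8626
Friis cascade:
  F = 1.349 + (1.159 − 1)/15.85 = 1.359
NF = 10 log₁₀(1.359) = 1.33 dB

1.33 dB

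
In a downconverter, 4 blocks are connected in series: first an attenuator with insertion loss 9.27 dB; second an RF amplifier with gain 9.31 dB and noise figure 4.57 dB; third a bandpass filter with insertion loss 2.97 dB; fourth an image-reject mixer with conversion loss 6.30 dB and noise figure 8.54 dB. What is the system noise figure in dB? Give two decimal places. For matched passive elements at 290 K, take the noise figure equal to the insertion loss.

Convert to linear (a loss of L dB is a gain of −L dB): F_i = 10^(NF_i/10), G_i = 10^(G_i,dB/10)
  Stage 1: F_1 = 10^(9.27/10) = 8.453, G_1 = 10^(−9.27/10) = 0.1183
  Stage 2: F_2 = 10^(4.57/10) = 2.864, G_2 = 10^(9.31/10) = 8.531
  Stage 3: F_3 = 10^(2.97/10) = 1.982, G_3 = 10^(−2.97/10) = 0.5047
  Stage 4: F_4 = 10^(8.54/10) = 7.145, G_4 = 10^(−6.30/10) = 0.2344
Friis cascade:
  F = 8.453 + (2.864 − 1)/0.1183 + (1.982 − 1)/1.009 + (7.145 − 1)/0.5093 = 37.25
NF = 10 log₁₀(37.25) = 15.71 dB

15.71 dB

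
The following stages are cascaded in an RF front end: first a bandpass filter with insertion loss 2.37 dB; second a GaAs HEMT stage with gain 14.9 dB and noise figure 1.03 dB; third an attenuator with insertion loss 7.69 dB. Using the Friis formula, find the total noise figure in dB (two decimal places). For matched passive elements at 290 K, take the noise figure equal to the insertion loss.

3.91 dB

Convert to linear (a loss of L dB is a gain of −L dB): F_i = 10^(NF_i/10), G_i = 10^(G_i,dB/10)
  Stage 1: F_1 = 10^(2.37/10) = 1.726, G_1 = 10^(−2.37/10) = 0.5794
  Stage 2: F_2 = 10^(1.03/10) = 1.268, G_2 = 10^(14.9/10) = 30.90
  Stage 3: F_3 = 10^(7.69/10) = 5.875, G_3 = 10^(−7.69/10) = 0.1702
Friis cascade:
  F = 1.726 + (1.268 − 1)/0.5794 + (5.875 − 1)/17.91 = 2.460
NF = 10 log₁₀(2.460) = 3.91 dB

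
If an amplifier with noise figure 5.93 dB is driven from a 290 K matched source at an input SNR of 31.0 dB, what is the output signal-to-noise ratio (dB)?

By definition F = SNR_in/SNR_out, so in dB: SNR_out = SNR_in − NF
SNR_out = 31.0 − 5.93 = 25.07 dB

25.07 dB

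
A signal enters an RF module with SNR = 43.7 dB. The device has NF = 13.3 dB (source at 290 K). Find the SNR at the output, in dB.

By definition F = SNR_in/SNR_out, so in dB: SNR_out = SNR_in − NF
SNR_out = 43.7 − 13.3 = 30.4 dB

30.4 dB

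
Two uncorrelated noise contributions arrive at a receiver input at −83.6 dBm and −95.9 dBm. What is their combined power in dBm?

Convert to linear, add, convert back:
P₁ = 4.37×10⁻¹² W, P₂ = 2.57×10⁻¹³ W
P_tot = 4.62×10⁻¹² W → 10 log₁₀(P_tot / 10⁻³) = −83.4 dBm

−83.4 dBm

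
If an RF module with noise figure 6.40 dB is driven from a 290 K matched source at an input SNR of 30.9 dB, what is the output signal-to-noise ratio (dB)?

By definition F = SNR_in/SNR_out, so in dB: SNR_out = SNR_in − NF
SNR_out = 30.9 − 6.40 = 24.50 dB

24.50 dB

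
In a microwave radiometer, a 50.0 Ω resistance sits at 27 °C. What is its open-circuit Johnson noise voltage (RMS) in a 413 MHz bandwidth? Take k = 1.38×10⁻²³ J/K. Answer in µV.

T = 27 °C + 273.15 = 300.15 K
V_n = √(4kTRB)
4kTRB = 4 × 1.38×10⁻²³ × 300.15 × 5.00×10¹ × 4.13×10⁸ = 3.42×10⁻¹⁰ V²
V_n = √(3.42×10⁻¹⁰) = 1.85×10⁻⁵ V = 18.5 µV

18.5 µV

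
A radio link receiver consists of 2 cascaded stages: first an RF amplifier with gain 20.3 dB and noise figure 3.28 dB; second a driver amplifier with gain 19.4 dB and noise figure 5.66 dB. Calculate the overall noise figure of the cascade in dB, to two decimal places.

Convert to linear (a loss of L dB is a gain of −L dB): F_i = 10^(NF_i/10), G_i = 10^(G_i,dB/10)
  Stage 1: F_1 = 10^(3.28/10) = 2.128, G_1 = 10^(20.3/10) = 107.2
  Stage 2: F_2 = 10^(5.66/10) = 3.681, G_2 = 10^(19.4/10) = 87.10
Friis cascade:
  F = 2.128 + (3.681 − 1)/107.2 = 2.153
NF = 10 log₁₀(2.153) = 3.33 dB

3.33 dB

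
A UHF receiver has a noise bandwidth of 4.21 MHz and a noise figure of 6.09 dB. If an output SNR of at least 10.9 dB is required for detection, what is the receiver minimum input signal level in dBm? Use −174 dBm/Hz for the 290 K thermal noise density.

−90.8 dBm

Sensitivity = −174 + 10 log₁₀(B) + NF + SNR_min
= −174 + 66.24 + 6.09 + 10.9
= −90.77 dBm → −90.8 dBm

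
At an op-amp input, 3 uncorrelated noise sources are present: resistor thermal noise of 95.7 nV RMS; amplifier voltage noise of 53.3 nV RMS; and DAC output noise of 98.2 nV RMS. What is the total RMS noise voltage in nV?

Uncorrelated sources add in power (mean-square): V_tot = √(ΣV_i²)
V_tot = √[(9.57×10⁻⁸)² + (5.33×10⁻⁸)² + (9.82×10⁻⁸)²] = 1.47×10⁻⁷ V = 147 nV

147 nV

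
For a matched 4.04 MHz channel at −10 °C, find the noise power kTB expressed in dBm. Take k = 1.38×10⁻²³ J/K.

T = −10 °C + 273.15 = 263.15 K
P_n = kTB = 1.38×10⁻²³ × 263.15 × 4.04×10⁶ = 1.47×10⁻¹⁴ W
In dBm: 10 log₁₀(1.47×10⁻¹⁴ / 10⁻³) = −108.3 dBm

−108.3 dBm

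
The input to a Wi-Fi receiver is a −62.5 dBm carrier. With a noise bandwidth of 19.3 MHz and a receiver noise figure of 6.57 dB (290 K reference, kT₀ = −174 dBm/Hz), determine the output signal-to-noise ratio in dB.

32.1 dB

Noise floor: N = −174 + 10 log₁₀(B) + NF
10 log₁₀(1.93×10⁷) = 72.86 dB
N = −174 + 72.86 + 6.57 = −94.57 dBm
SNR = P_sig − N = −62.5 − (−94.57) = 32.07 dB → 32.1 dB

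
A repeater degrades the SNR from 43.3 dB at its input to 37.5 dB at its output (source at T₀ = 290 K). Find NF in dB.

NF (dB) = SNR_in(dB) − SNR_out(dB) when the source is at T₀
NF = 43.3 − 37.5 = 5.8 dB

5.8 dB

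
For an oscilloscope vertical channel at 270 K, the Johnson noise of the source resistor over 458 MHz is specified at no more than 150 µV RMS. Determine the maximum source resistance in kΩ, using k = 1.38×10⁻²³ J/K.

Johnson–Nyquist: V_n = √(4kTRB) ⇒ R = V_n² / (4kTB)
4kTB = 4 × 1.38×10⁻²³ × 270 × 4.58×10⁸ = 6.83×10⁻¹²
R = (1.50×10⁻⁴)² / 6.83×10⁻¹² = 3.30×10³ Ω = 3.30 kΩ

3.30 kΩ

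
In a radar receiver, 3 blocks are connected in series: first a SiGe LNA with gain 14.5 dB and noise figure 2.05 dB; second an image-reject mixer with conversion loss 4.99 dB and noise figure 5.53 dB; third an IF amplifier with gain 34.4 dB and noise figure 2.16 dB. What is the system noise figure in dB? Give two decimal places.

Convert to linear (a loss of L dB is a gain of −L dB): F_i = 10^(NF_i/10), G_i = 10^(G_i,dB/10)
  Stage 1: F_1 = 10^(2.05/10) = 1.603, G_1 = 10^(14.5/10) = 28.18
  Stage 2: F_2 = 10^(5.53/10) = 3.573, G_2 = 10^(−4.99/10) = 0.3170
  Stage 3: F_3 = 10^(2.16/10) = 1.644, G_3 = 10^(34.4/10) = 2754
Friis cascade:
  F = 1.603 + (3.573 − 1)/28.18 + (1.644 − 1)/8.933 = 1.767
NF = 10 log₁₀(1.767) = 2.47 dB

2.47 dB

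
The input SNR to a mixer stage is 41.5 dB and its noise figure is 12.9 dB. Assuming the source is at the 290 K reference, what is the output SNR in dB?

28.6 dB

By definition F = SNR_in/SNR_out, so in dB: SNR_out = SNR_in − NF
SNR_out = 41.5 − 12.9 = 28.6 dB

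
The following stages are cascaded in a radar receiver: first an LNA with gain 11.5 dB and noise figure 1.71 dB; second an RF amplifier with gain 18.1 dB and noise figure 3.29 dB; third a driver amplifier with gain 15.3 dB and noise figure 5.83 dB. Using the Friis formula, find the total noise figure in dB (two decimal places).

1.95 dB

Convert to linear (a loss of L dB is a gain of −L dB): F_i = 10^(NF_i/10), G_i = 10^(G_i,dB/10)
  Stage 1: F_1 = 10^(1.71/10) = 1.483, G_1 = 10^(11.5/10) = 14.13
  Stage 2: F_2 = 10^(3.29/10) = 2.133, G_2 = 10^(18.1/10) = 64.57
  Stage 3: F_3 = 10^(5.83/10) = 3.828, G_3 = 10^(15.3/10) = 33.88
Friis cascade:
  F = 1.483 + (2.133 − 1)/14.13 + (3.828 − 1)/912.0 = 1.566
NF = 10 log₁₀(1.566) = 1.95 dB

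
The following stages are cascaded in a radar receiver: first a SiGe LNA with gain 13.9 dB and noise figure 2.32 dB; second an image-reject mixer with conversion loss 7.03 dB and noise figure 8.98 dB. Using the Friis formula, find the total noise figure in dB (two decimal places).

Convert to linear (a loss of L dB is a gain of −L dB): F_i = 10^(NF_i/10), G_i = 10^(G_i,dB/10)
  Stage 1: F_1 = 10^(2.32/10) = 1.706, G_1 = 10^(13.9/10) = 24.55
  Stage 2: F_2 = 10^(8.98/10) = 7.907, G_2 = 10^(−7.03/10) = 0.1982
Friis cascade:
  F = 1.706 + (7.907 − 1)/24.55 = 1.987
NF = 10 log₁₀(1.987) = 2.98 dB

2.98 dB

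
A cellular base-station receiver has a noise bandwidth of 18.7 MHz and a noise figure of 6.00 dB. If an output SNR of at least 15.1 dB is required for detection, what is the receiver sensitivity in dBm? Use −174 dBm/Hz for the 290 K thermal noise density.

Sensitivity = −174 + 10 log₁₀(B) + NF + SNR_min
= −174 + 72.72 + 6.00 + 15.1
= −80.18 dBm → −80.2 dBm

−80.2 dBm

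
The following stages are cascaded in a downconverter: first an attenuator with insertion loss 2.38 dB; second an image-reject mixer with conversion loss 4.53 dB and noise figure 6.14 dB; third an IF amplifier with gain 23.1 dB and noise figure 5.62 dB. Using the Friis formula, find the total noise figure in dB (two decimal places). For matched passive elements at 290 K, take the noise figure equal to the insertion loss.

Convert to linear (a loss of L dB is a gain of −L dB): F_i = 10^(NF_i/10), G_i = 10^(G_i,dB/10)
  Stage 1: F_1 = 10^(2.38/10) = 1.730, G_1 = 10^(−2.38/10) = 0.5781
  Stage 2: F_2 = 10^(6.14/10) = 4.111, G_2 = 10^(−4.53/10) = 0.3524
  Stage 3: F_3 = 10^(5.62/10) = 3.648, G_3 = 10^(23.1/10) = 204.2
Friis cascade:
  F = 1.730 + (4.111 − 1)/0.5781 + (3.648 − 1)/0.2037 = 20.11
NF = 10 log₁₀(20.11) = 13.03 dB

13.03 dB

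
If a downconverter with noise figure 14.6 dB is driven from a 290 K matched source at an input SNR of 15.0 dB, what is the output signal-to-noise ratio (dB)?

0.4 dB

By definition F = SNR_in/SNR_out, so in dB: SNR_out = SNR_in − NF
SNR_out = 15.0 − 14.6 = 0.4 dB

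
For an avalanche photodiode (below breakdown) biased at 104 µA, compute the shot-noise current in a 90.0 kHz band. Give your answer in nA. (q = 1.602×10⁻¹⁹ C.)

1.73 nA

I_n = √(2qI·B)
2qI·B = 2 × 1.602×10⁻¹⁹ × 1.04×10⁻⁴ × 9.00×10⁴ = 3.00×10⁻¹⁸ A²
I_n = √(3.00×10⁻¹⁸) = 1.73×10⁻⁹ A = 1.73 nA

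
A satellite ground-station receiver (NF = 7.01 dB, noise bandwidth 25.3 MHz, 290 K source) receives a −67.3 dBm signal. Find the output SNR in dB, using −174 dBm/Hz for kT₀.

25.7 dB

Noise floor: N = −174 + 10 log₁₀(B) + NF
10 log₁₀(2.53×10⁷) = 74.03 dB
N = −174 + 74.03 + 7.01 = −92.96 dBm
SNR = P_sig − N = −67.3 − (−92.96) = 25.66 dB → 25.7 dB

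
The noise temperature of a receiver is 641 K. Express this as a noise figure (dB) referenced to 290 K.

F = 1 + T_e/T₀ = 1 + 641/290 = 3.21034
NF = 10 log₁₀(3.21034) = 5.07 dB

5.07 dB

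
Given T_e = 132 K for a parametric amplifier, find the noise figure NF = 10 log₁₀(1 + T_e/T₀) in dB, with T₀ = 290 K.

1.63 dB

F = 1 + T_e/T₀ = 1 + 132/290 = 1.45517
NF = 10 log₁₀(1.45517) = 1.63 dB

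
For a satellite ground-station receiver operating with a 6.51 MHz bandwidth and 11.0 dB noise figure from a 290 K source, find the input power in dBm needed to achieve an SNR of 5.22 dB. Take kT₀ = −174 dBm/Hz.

Sensitivity = −174 + 10 log₁₀(B) + NF + SNR_min
= −174 + 68.14 + 11.0 + 5.22
= −89.64 dBm → −89.6 dBm

−89.6 dBm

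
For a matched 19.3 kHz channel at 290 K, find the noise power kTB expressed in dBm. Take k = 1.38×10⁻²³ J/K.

−131.1 dBm

P_n = kTB = 1.38×10⁻²³ × 290 × 1.93×10⁴ = 7.72×10⁻¹⁷ W
In dBm: 10 log₁₀(7.72×10⁻¹⁷ / 10⁻³) = −131.1 dBm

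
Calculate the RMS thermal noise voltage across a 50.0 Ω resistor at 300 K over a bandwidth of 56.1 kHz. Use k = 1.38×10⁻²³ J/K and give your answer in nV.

216 nV

V_n = √(4kTRB)
4kTRB = 4 × 1.38×10⁻²³ × 300 × 5.00×10¹ × 5.61×10⁴ = 4.65×10⁻¹⁴ V²
V_n = √(4.65×10⁻¹⁴) = 2.16×10⁻⁷ V = 216 nV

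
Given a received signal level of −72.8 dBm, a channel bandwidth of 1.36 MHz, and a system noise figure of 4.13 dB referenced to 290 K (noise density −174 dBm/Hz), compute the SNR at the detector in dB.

35.7 dB

Noise floor: N = −174 + 10 log₁₀(B) + NF
10 log₁₀(1.36×10⁶) = 61.34 dB
N = −174 + 61.34 + 4.13 = −108.53 dBm
SNR = P_sig − N = −72.8 − (−108.53) = 35.73 dB → 35.7 dB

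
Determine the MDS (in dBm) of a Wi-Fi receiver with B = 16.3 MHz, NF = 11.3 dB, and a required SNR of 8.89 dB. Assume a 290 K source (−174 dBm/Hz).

Sensitivity = −174 + 10 log₁₀(B) + NF + SNR_min
= −174 + 72.12 + 11.3 + 8.89
= −81.69 dBm → −81.7 dBm

−81.7 dBm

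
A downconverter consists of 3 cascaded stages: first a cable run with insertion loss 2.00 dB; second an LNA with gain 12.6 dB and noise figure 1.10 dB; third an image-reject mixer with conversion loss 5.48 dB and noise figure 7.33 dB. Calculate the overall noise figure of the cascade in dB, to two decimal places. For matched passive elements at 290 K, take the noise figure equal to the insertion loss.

Convert to linear (a loss of L dB is a gain of −L dB): F_i = 10^(NF_i/10), G_i = 10^(G_i,dB/10)
  Stage 1: F_1 = 10^(2.00/10) = 1.585, G_1 = 10^(−2.00/10) = 0.6310
  Stage 2: F_2 = 10^(1.10/10) = 1.288, G_2 = 10^(12.6/10) = 18.20
  Stage 3: F_3 = 10^(7.33/10) = 5.408, G_3 = 10^(−5.48/10) = 0.2831
Friis cascade:
  F = 1.585 + (1.288 − 1)/0.6310 + (5.408 − 1)/11.48 = 2.426
NF = 10 log₁₀(2.426) = 3.85 dB

3.85 dB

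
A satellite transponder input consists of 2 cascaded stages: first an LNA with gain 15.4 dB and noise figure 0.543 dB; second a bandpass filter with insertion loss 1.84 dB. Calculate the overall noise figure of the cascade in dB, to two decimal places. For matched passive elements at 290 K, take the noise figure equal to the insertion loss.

Convert to linear (a loss of L dB is a gain of −L dB): F_i = 10^(NF_i/10), G_i = 10^(G_i,dB/10)
  Stage 1: F_1 = 10^(0.543/10) = 1.133, G_1 = 10^(15.4/10) = 34.67
  Stage 2: F_2 = 10^(1.84/10) = 1.528, G_2 = 10^(−1.84/10) = 0.6546
Friis cascade:
  F = 1.133 + (1.528 − 1)/34.67 = 1.148
NF = 10 log₁₀(1.148) = 0.60 dB

0.60 dB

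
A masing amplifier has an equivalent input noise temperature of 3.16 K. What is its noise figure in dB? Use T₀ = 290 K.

0.047 dB

F = 1 + T_e/T₀ = 1 + 3.16/290 = 1.0109
NF = 10 log₁₀(1.0109) = 0.047 dB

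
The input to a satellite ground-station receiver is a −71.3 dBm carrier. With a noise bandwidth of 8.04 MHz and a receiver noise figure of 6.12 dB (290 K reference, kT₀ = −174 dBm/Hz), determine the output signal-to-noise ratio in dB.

Noise floor: N = −174 + 10 log₁₀(B) + NF
10 log₁₀(8.04×10⁶) = 69.05 dB
N = −174 + 69.05 + 6.12 = −98.83 dBm
SNR = P_sig − N = −71.3 − (−98.83) = 27.53 dB → 27.5 dB

27.5 dB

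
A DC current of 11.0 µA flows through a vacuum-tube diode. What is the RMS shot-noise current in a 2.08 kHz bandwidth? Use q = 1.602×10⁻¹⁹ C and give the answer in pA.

85.6 pA

I_n = √(2qI·B)
2qI·B = 2 × 1.602×10⁻¹⁹ × 1.10×10⁻⁵ × 2.08×10³ = 7.33×10⁻²¹ A²
I_n = √(7.33×10⁻²¹) = 8.56×10⁻¹¹ A = 85.6 pA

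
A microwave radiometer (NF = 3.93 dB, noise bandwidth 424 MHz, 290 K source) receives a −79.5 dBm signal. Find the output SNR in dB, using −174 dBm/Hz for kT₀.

4.3 dB

Noise floor: N = −174 + 10 log₁₀(B) + NF
10 log₁₀(4.24×10⁸) = 86.27 dB
N = −174 + 86.27 + 3.93 = −83.80 dBm
SNR = P_sig − N = −79.5 − (−83.80) = 4.30 dB → 4.3 dB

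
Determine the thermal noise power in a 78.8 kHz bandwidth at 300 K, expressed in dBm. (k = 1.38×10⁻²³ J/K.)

P_n = kTB = 1.38×10⁻²³ × 300 × 7.88×10⁴ = 3.26×10⁻¹⁶ W
In dBm: 10 log₁₀(3.26×10⁻¹⁶ / 10⁻³) = −124.9 dBm

−124.9 dBm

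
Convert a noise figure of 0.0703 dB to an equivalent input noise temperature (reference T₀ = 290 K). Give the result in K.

4.73 K

F = 10^(0.0703/10) = 1.01632
T_e = (F − 1)·T₀ = (1.01632 − 1) × 290 = 4.73 K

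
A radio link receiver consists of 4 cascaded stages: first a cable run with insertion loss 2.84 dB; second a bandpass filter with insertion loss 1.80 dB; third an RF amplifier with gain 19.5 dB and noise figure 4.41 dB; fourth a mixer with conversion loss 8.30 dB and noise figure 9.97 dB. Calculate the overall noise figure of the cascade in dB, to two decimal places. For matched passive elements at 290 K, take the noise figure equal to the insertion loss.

Convert to linear (a loss of L dB is a gain of −L dB): F_i = 10^(NF_i/10), G_i = 10^(G_i,dB/10)
  Stage 1: F_1 = 10^(2.84/10) = 1.923, G_1 = 10^(−2.84/10) = 0.5200
  Stage 2: F_2 = 10^(1.80/10) = 1.514, G_2 = 10^(−1.80/10) = 0.6607
  Stage 3: F_3 = 10^(4.41/10) = 2.761, G_3 = 10^(19.5/10) = 89.13
  Stage 4: F_4 = 10^(9.97/10) = 9.931, G_4 = 10^(−8.30/10) = 0.1479
Friis cascade:
  F = 1.923 + (1.514 − 1)/0.5200 + (2.761 − 1)/0.3436 + (9.931 − 1)/30.62 = 8.327
NF = 10 log₁₀(8.327) = 9.20 dB

9.20 dB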